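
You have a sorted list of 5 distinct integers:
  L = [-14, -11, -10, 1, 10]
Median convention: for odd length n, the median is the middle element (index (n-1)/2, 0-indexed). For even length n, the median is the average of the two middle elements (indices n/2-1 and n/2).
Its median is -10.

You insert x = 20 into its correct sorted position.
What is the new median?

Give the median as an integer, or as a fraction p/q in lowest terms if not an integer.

Old list (sorted, length 5): [-14, -11, -10, 1, 10]
Old median = -10
Insert x = 20
Old length odd (5). Middle was index 2 = -10.
New length even (6). New median = avg of two middle elements.
x = 20: 5 elements are < x, 0 elements are > x.
New sorted list: [-14, -11, -10, 1, 10, 20]
New median = -9/2

Answer: -9/2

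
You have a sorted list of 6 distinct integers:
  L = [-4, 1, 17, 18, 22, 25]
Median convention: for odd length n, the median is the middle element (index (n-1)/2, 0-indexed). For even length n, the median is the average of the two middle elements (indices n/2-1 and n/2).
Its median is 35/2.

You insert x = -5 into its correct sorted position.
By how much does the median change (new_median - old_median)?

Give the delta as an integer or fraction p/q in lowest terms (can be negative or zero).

Answer: -1/2

Derivation:
Old median = 35/2
After inserting x = -5: new sorted = [-5, -4, 1, 17, 18, 22, 25]
New median = 17
Delta = 17 - 35/2 = -1/2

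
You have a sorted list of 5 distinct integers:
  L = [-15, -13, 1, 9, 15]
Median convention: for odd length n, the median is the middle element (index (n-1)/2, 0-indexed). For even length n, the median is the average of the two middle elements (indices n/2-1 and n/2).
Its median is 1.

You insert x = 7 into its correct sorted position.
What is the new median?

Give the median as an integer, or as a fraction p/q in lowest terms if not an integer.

Answer: 4

Derivation:
Old list (sorted, length 5): [-15, -13, 1, 9, 15]
Old median = 1
Insert x = 7
Old length odd (5). Middle was index 2 = 1.
New length even (6). New median = avg of two middle elements.
x = 7: 3 elements are < x, 2 elements are > x.
New sorted list: [-15, -13, 1, 7, 9, 15]
New median = 4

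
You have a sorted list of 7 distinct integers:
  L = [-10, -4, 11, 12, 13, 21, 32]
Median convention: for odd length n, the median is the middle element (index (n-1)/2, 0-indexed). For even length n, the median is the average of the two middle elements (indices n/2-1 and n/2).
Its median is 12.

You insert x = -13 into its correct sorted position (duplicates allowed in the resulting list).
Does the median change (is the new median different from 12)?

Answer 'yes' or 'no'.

Answer: yes

Derivation:
Old median = 12
Insert x = -13
New median = 23/2
Changed? yes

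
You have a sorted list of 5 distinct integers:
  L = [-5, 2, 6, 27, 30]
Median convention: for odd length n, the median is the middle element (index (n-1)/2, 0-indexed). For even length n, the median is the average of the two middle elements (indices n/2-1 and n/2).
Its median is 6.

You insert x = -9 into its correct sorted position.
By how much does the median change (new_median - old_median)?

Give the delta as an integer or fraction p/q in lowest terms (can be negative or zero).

Old median = 6
After inserting x = -9: new sorted = [-9, -5, 2, 6, 27, 30]
New median = 4
Delta = 4 - 6 = -2

Answer: -2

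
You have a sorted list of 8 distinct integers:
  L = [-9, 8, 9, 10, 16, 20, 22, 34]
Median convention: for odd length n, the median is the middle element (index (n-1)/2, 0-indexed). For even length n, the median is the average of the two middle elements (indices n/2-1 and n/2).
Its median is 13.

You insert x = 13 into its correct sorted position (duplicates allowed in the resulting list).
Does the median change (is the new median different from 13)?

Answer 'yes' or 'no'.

Answer: no

Derivation:
Old median = 13
Insert x = 13
New median = 13
Changed? no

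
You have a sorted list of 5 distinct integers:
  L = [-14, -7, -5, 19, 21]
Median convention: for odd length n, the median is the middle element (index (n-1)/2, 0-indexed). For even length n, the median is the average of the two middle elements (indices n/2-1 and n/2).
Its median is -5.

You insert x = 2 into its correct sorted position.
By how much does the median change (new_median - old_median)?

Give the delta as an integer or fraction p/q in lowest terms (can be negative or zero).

Old median = -5
After inserting x = 2: new sorted = [-14, -7, -5, 2, 19, 21]
New median = -3/2
Delta = -3/2 - -5 = 7/2

Answer: 7/2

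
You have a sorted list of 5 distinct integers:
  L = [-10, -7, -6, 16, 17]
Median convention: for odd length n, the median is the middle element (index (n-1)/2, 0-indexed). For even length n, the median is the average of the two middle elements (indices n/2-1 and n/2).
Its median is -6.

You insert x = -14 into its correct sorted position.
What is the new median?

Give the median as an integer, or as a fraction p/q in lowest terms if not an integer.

Answer: -13/2

Derivation:
Old list (sorted, length 5): [-10, -7, -6, 16, 17]
Old median = -6
Insert x = -14
Old length odd (5). Middle was index 2 = -6.
New length even (6). New median = avg of two middle elements.
x = -14: 0 elements are < x, 5 elements are > x.
New sorted list: [-14, -10, -7, -6, 16, 17]
New median = -13/2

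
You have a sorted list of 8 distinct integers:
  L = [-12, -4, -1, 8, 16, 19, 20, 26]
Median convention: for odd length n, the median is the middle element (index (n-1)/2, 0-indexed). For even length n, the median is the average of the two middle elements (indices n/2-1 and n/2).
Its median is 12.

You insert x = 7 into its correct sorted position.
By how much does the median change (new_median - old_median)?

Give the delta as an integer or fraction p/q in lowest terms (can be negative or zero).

Answer: -4

Derivation:
Old median = 12
After inserting x = 7: new sorted = [-12, -4, -1, 7, 8, 16, 19, 20, 26]
New median = 8
Delta = 8 - 12 = -4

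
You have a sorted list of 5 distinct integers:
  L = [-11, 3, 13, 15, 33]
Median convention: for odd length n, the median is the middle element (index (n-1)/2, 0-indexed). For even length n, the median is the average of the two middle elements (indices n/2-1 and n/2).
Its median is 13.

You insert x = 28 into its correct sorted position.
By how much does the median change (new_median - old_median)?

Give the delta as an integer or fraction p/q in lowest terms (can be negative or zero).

Answer: 1

Derivation:
Old median = 13
After inserting x = 28: new sorted = [-11, 3, 13, 15, 28, 33]
New median = 14
Delta = 14 - 13 = 1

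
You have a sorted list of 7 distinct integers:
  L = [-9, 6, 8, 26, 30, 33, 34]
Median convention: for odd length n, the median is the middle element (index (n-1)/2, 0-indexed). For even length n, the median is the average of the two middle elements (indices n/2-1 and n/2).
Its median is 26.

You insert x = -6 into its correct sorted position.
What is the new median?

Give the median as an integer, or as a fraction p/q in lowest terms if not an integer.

Old list (sorted, length 7): [-9, 6, 8, 26, 30, 33, 34]
Old median = 26
Insert x = -6
Old length odd (7). Middle was index 3 = 26.
New length even (8). New median = avg of two middle elements.
x = -6: 1 elements are < x, 6 elements are > x.
New sorted list: [-9, -6, 6, 8, 26, 30, 33, 34]
New median = 17

Answer: 17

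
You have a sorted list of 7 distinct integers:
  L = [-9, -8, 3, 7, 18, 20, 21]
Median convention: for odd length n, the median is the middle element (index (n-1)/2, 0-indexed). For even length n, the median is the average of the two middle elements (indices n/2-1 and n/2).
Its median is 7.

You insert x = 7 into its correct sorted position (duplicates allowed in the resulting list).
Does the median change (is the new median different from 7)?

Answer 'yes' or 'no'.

Old median = 7
Insert x = 7
New median = 7
Changed? no

Answer: no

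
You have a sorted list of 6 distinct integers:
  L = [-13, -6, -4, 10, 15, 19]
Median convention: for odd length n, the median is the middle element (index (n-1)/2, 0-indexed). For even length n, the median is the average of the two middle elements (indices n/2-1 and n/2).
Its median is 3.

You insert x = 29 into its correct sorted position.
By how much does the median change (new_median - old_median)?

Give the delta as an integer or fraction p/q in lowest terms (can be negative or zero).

Answer: 7

Derivation:
Old median = 3
After inserting x = 29: new sorted = [-13, -6, -4, 10, 15, 19, 29]
New median = 10
Delta = 10 - 3 = 7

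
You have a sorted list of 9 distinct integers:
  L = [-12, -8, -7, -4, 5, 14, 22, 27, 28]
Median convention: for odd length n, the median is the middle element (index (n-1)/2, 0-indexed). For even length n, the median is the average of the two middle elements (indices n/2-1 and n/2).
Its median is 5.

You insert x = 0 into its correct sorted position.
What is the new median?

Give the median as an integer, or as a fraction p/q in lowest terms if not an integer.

Answer: 5/2

Derivation:
Old list (sorted, length 9): [-12, -8, -7, -4, 5, 14, 22, 27, 28]
Old median = 5
Insert x = 0
Old length odd (9). Middle was index 4 = 5.
New length even (10). New median = avg of two middle elements.
x = 0: 4 elements are < x, 5 elements are > x.
New sorted list: [-12, -8, -7, -4, 0, 5, 14, 22, 27, 28]
New median = 5/2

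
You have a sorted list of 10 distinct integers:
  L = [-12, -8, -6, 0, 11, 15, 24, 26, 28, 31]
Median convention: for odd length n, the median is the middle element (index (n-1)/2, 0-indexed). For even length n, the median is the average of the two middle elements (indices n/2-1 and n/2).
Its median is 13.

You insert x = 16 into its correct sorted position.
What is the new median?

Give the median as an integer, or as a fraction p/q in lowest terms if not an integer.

Answer: 15

Derivation:
Old list (sorted, length 10): [-12, -8, -6, 0, 11, 15, 24, 26, 28, 31]
Old median = 13
Insert x = 16
Old length even (10). Middle pair: indices 4,5 = 11,15.
New length odd (11). New median = single middle element.
x = 16: 6 elements are < x, 4 elements are > x.
New sorted list: [-12, -8, -6, 0, 11, 15, 16, 24, 26, 28, 31]
New median = 15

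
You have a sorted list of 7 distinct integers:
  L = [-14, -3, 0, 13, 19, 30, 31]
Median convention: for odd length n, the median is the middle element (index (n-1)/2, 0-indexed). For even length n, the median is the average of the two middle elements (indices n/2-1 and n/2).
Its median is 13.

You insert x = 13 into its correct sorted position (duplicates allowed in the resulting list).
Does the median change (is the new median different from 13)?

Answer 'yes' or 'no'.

Answer: no

Derivation:
Old median = 13
Insert x = 13
New median = 13
Changed? no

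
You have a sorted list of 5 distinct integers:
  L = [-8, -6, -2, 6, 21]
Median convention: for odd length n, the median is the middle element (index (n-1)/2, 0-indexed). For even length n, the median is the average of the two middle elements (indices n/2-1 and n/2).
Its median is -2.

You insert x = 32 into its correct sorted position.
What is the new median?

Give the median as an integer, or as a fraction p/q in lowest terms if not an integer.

Old list (sorted, length 5): [-8, -6, -2, 6, 21]
Old median = -2
Insert x = 32
Old length odd (5). Middle was index 2 = -2.
New length even (6). New median = avg of two middle elements.
x = 32: 5 elements are < x, 0 elements are > x.
New sorted list: [-8, -6, -2, 6, 21, 32]
New median = 2

Answer: 2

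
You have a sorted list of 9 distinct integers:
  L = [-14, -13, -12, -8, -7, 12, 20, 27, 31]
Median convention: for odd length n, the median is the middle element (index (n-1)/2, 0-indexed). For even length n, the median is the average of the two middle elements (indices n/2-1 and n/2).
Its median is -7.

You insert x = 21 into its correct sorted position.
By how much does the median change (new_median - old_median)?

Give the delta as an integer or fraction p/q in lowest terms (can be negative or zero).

Old median = -7
After inserting x = 21: new sorted = [-14, -13, -12, -8, -7, 12, 20, 21, 27, 31]
New median = 5/2
Delta = 5/2 - -7 = 19/2

Answer: 19/2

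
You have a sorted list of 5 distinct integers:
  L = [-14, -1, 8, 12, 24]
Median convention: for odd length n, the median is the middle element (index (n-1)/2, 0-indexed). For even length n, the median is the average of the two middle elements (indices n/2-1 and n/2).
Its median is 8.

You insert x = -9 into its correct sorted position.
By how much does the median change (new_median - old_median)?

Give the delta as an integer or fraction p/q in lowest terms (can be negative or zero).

Old median = 8
After inserting x = -9: new sorted = [-14, -9, -1, 8, 12, 24]
New median = 7/2
Delta = 7/2 - 8 = -9/2

Answer: -9/2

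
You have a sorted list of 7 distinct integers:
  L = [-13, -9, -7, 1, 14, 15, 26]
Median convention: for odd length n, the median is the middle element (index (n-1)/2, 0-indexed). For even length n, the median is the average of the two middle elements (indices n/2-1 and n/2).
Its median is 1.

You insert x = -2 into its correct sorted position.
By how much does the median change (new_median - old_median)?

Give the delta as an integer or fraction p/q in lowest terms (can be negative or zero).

Answer: -3/2

Derivation:
Old median = 1
After inserting x = -2: new sorted = [-13, -9, -7, -2, 1, 14, 15, 26]
New median = -1/2
Delta = -1/2 - 1 = -3/2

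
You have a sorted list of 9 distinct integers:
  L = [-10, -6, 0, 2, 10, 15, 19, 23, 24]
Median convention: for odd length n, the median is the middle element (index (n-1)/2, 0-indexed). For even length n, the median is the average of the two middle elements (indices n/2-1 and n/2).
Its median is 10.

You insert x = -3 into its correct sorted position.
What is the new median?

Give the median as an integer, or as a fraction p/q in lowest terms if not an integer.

Answer: 6

Derivation:
Old list (sorted, length 9): [-10, -6, 0, 2, 10, 15, 19, 23, 24]
Old median = 10
Insert x = -3
Old length odd (9). Middle was index 4 = 10.
New length even (10). New median = avg of two middle elements.
x = -3: 2 elements are < x, 7 elements are > x.
New sorted list: [-10, -6, -3, 0, 2, 10, 15, 19, 23, 24]
New median = 6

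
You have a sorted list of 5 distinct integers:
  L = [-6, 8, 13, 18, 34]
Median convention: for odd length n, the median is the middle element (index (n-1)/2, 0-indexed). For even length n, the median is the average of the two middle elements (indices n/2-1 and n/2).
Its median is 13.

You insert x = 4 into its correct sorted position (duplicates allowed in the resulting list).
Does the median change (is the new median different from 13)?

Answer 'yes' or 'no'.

Old median = 13
Insert x = 4
New median = 21/2
Changed? yes

Answer: yes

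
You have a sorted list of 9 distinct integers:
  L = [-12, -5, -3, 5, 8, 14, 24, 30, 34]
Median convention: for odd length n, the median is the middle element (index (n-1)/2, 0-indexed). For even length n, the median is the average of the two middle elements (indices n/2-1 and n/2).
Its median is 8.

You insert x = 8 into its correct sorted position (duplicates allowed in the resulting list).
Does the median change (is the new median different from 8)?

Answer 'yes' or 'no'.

Answer: no

Derivation:
Old median = 8
Insert x = 8
New median = 8
Changed? no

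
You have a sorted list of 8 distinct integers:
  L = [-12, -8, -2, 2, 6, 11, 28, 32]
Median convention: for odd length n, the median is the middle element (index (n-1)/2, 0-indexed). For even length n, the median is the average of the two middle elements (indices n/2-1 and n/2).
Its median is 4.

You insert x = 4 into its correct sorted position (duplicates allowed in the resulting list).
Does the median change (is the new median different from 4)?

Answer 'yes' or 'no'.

Answer: no

Derivation:
Old median = 4
Insert x = 4
New median = 4
Changed? no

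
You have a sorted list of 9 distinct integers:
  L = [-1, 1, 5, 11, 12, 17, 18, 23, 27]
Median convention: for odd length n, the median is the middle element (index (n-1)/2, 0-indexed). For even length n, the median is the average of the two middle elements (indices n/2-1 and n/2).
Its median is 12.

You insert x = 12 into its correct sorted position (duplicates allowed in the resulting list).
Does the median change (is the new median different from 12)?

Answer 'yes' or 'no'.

Old median = 12
Insert x = 12
New median = 12
Changed? no

Answer: no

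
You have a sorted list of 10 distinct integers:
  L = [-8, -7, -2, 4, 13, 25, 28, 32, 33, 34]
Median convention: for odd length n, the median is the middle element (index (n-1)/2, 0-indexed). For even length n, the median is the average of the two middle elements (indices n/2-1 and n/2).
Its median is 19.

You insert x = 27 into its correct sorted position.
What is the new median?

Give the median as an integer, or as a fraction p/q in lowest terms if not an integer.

Answer: 25

Derivation:
Old list (sorted, length 10): [-8, -7, -2, 4, 13, 25, 28, 32, 33, 34]
Old median = 19
Insert x = 27
Old length even (10). Middle pair: indices 4,5 = 13,25.
New length odd (11). New median = single middle element.
x = 27: 6 elements are < x, 4 elements are > x.
New sorted list: [-8, -7, -2, 4, 13, 25, 27, 28, 32, 33, 34]
New median = 25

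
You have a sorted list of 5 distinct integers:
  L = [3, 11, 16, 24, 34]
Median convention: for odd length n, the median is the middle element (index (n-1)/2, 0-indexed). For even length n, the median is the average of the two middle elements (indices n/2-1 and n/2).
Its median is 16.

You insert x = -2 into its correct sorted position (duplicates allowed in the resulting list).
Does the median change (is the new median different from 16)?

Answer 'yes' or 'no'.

Answer: yes

Derivation:
Old median = 16
Insert x = -2
New median = 27/2
Changed? yes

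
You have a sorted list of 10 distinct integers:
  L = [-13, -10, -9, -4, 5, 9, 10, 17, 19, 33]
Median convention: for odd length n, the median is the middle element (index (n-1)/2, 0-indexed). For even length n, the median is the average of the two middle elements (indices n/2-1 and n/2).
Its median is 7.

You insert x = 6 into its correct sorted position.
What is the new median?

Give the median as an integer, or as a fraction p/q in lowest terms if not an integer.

Old list (sorted, length 10): [-13, -10, -9, -4, 5, 9, 10, 17, 19, 33]
Old median = 7
Insert x = 6
Old length even (10). Middle pair: indices 4,5 = 5,9.
New length odd (11). New median = single middle element.
x = 6: 5 elements are < x, 5 elements are > x.
New sorted list: [-13, -10, -9, -4, 5, 6, 9, 10, 17, 19, 33]
New median = 6

Answer: 6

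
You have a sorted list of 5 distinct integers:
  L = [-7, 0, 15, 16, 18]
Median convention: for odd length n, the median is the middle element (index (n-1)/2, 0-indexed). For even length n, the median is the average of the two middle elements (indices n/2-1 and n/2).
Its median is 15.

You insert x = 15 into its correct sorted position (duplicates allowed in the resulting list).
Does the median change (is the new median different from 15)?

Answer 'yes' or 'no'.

Old median = 15
Insert x = 15
New median = 15
Changed? no

Answer: no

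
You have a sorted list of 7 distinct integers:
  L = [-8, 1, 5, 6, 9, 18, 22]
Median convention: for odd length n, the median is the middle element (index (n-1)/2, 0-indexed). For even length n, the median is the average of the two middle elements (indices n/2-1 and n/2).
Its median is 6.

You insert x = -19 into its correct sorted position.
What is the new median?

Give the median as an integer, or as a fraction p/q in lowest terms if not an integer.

Answer: 11/2

Derivation:
Old list (sorted, length 7): [-8, 1, 5, 6, 9, 18, 22]
Old median = 6
Insert x = -19
Old length odd (7). Middle was index 3 = 6.
New length even (8). New median = avg of two middle elements.
x = -19: 0 elements are < x, 7 elements are > x.
New sorted list: [-19, -8, 1, 5, 6, 9, 18, 22]
New median = 11/2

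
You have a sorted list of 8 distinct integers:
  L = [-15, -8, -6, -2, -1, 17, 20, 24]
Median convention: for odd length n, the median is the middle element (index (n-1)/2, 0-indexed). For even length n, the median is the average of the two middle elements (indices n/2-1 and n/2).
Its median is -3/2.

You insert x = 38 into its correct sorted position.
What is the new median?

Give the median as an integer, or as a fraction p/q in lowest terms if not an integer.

Answer: -1

Derivation:
Old list (sorted, length 8): [-15, -8, -6, -2, -1, 17, 20, 24]
Old median = -3/2
Insert x = 38
Old length even (8). Middle pair: indices 3,4 = -2,-1.
New length odd (9). New median = single middle element.
x = 38: 8 elements are < x, 0 elements are > x.
New sorted list: [-15, -8, -6, -2, -1, 17, 20, 24, 38]
New median = -1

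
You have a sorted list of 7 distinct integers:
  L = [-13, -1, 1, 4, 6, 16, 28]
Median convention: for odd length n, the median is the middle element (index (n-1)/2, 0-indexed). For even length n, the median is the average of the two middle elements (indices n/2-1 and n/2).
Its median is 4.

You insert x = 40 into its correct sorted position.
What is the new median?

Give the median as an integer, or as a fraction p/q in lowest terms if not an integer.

Answer: 5

Derivation:
Old list (sorted, length 7): [-13, -1, 1, 4, 6, 16, 28]
Old median = 4
Insert x = 40
Old length odd (7). Middle was index 3 = 4.
New length even (8). New median = avg of two middle elements.
x = 40: 7 elements are < x, 0 elements are > x.
New sorted list: [-13, -1, 1, 4, 6, 16, 28, 40]
New median = 5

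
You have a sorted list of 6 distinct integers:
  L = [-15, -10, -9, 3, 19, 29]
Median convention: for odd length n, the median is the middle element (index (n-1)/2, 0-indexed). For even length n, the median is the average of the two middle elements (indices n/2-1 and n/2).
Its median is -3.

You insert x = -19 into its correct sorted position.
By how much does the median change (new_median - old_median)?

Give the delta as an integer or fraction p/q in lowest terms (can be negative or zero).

Answer: -6

Derivation:
Old median = -3
After inserting x = -19: new sorted = [-19, -15, -10, -9, 3, 19, 29]
New median = -9
Delta = -9 - -3 = -6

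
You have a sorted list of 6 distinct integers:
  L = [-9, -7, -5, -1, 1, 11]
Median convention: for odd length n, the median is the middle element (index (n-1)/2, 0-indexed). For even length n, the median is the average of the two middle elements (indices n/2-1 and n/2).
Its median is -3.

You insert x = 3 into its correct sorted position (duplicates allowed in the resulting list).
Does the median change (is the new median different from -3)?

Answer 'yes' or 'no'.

Answer: yes

Derivation:
Old median = -3
Insert x = 3
New median = -1
Changed? yes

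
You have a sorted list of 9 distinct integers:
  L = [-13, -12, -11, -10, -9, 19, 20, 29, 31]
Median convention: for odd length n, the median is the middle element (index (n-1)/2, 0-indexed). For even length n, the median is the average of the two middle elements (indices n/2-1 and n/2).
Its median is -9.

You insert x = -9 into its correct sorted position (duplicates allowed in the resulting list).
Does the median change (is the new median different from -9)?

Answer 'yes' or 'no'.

Old median = -9
Insert x = -9
New median = -9
Changed? no

Answer: no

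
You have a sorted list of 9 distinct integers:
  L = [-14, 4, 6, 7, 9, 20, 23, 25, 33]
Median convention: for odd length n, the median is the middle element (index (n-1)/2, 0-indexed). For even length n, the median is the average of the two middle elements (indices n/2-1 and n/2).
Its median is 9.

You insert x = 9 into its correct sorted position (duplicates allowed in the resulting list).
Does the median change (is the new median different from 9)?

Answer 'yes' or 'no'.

Old median = 9
Insert x = 9
New median = 9
Changed? no

Answer: no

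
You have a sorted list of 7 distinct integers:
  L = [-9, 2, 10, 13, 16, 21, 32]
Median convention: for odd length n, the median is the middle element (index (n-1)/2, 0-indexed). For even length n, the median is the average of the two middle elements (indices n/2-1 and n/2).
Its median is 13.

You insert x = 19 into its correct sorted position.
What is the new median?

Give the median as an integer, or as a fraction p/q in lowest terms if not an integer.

Answer: 29/2

Derivation:
Old list (sorted, length 7): [-9, 2, 10, 13, 16, 21, 32]
Old median = 13
Insert x = 19
Old length odd (7). Middle was index 3 = 13.
New length even (8). New median = avg of two middle elements.
x = 19: 5 elements are < x, 2 elements are > x.
New sorted list: [-9, 2, 10, 13, 16, 19, 21, 32]
New median = 29/2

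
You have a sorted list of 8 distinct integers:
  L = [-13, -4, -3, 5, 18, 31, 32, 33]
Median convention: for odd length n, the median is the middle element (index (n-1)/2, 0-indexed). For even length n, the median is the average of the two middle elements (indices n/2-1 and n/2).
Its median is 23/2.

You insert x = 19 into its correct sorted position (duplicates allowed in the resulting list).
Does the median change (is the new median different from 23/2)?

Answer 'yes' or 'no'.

Answer: yes

Derivation:
Old median = 23/2
Insert x = 19
New median = 18
Changed? yes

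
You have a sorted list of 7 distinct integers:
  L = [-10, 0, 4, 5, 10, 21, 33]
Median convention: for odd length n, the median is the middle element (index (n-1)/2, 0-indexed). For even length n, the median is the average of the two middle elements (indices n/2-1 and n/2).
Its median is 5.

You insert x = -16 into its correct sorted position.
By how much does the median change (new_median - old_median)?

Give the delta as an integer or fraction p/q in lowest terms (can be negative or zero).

Old median = 5
After inserting x = -16: new sorted = [-16, -10, 0, 4, 5, 10, 21, 33]
New median = 9/2
Delta = 9/2 - 5 = -1/2

Answer: -1/2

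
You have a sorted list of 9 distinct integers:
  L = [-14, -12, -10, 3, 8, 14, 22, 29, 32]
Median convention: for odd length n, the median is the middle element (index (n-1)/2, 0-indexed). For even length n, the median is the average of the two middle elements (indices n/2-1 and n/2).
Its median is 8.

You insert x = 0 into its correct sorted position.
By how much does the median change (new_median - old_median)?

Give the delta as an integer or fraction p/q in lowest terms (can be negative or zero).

Answer: -5/2

Derivation:
Old median = 8
After inserting x = 0: new sorted = [-14, -12, -10, 0, 3, 8, 14, 22, 29, 32]
New median = 11/2
Delta = 11/2 - 8 = -5/2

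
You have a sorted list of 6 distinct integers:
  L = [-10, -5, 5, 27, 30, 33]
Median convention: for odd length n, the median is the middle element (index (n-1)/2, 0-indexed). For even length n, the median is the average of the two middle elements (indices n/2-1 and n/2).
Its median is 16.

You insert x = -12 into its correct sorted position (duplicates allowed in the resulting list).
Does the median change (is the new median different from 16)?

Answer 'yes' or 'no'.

Old median = 16
Insert x = -12
New median = 5
Changed? yes

Answer: yes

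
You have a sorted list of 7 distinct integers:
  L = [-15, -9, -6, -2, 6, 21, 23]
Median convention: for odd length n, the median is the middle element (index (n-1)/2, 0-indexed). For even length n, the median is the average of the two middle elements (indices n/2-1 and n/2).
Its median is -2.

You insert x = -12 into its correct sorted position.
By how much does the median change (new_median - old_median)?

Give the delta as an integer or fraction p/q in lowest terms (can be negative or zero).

Old median = -2
After inserting x = -12: new sorted = [-15, -12, -9, -6, -2, 6, 21, 23]
New median = -4
Delta = -4 - -2 = -2

Answer: -2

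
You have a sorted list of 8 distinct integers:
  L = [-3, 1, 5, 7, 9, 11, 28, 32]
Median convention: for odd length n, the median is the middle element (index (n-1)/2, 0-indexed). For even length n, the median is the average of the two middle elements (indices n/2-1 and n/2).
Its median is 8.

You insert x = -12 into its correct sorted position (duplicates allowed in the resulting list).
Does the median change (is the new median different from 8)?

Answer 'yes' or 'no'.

Answer: yes

Derivation:
Old median = 8
Insert x = -12
New median = 7
Changed? yes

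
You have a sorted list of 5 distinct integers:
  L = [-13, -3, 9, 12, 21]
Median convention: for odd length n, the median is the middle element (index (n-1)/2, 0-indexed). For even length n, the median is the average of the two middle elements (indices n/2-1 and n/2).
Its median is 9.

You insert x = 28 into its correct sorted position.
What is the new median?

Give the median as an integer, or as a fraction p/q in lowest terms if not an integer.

Old list (sorted, length 5): [-13, -3, 9, 12, 21]
Old median = 9
Insert x = 28
Old length odd (5). Middle was index 2 = 9.
New length even (6). New median = avg of two middle elements.
x = 28: 5 elements are < x, 0 elements are > x.
New sorted list: [-13, -3, 9, 12, 21, 28]
New median = 21/2

Answer: 21/2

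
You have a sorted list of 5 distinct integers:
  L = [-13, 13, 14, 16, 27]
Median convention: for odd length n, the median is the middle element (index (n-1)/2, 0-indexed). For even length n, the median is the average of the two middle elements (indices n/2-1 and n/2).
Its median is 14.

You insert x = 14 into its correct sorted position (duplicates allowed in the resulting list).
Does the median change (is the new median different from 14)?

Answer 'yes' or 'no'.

Answer: no

Derivation:
Old median = 14
Insert x = 14
New median = 14
Changed? no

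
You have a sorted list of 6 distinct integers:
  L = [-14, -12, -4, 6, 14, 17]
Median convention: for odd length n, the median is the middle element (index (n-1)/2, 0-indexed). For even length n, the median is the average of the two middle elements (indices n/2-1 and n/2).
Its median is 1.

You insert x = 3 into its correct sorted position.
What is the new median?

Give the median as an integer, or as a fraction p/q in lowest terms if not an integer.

Answer: 3

Derivation:
Old list (sorted, length 6): [-14, -12, -4, 6, 14, 17]
Old median = 1
Insert x = 3
Old length even (6). Middle pair: indices 2,3 = -4,6.
New length odd (7). New median = single middle element.
x = 3: 3 elements are < x, 3 elements are > x.
New sorted list: [-14, -12, -4, 3, 6, 14, 17]
New median = 3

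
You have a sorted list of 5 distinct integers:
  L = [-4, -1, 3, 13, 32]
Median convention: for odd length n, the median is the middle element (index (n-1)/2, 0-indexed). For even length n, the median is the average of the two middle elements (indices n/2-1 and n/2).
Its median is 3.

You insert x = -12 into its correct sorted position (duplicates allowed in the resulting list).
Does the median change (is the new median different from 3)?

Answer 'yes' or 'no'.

Answer: yes

Derivation:
Old median = 3
Insert x = -12
New median = 1
Changed? yes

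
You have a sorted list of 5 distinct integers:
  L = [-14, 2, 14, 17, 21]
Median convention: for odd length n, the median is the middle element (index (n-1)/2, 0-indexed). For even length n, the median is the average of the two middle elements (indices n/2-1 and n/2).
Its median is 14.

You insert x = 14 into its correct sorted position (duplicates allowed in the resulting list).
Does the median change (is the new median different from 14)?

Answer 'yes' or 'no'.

Answer: no

Derivation:
Old median = 14
Insert x = 14
New median = 14
Changed? no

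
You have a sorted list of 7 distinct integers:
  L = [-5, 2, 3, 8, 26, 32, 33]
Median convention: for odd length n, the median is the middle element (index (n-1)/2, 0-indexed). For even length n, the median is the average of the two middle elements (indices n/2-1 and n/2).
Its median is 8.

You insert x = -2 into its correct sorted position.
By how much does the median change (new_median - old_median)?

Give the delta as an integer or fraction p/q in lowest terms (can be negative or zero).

Answer: -5/2

Derivation:
Old median = 8
After inserting x = -2: new sorted = [-5, -2, 2, 3, 8, 26, 32, 33]
New median = 11/2
Delta = 11/2 - 8 = -5/2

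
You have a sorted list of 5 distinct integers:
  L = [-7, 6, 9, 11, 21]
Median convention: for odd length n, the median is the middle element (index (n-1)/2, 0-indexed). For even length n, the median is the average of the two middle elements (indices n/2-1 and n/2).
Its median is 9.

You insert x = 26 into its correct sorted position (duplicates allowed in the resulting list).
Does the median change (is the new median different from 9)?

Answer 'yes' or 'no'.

Old median = 9
Insert x = 26
New median = 10
Changed? yes

Answer: yes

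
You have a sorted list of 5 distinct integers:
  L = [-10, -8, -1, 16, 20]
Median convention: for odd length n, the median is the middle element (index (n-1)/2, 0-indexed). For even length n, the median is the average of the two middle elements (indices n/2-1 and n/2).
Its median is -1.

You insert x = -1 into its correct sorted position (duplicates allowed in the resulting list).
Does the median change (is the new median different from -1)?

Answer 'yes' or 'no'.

Old median = -1
Insert x = -1
New median = -1
Changed? no

Answer: no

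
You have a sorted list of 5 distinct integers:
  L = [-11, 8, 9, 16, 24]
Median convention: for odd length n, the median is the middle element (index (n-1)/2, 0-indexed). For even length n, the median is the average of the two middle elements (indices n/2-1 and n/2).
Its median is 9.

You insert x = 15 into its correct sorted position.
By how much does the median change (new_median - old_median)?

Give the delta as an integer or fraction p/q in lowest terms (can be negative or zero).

Old median = 9
After inserting x = 15: new sorted = [-11, 8, 9, 15, 16, 24]
New median = 12
Delta = 12 - 9 = 3

Answer: 3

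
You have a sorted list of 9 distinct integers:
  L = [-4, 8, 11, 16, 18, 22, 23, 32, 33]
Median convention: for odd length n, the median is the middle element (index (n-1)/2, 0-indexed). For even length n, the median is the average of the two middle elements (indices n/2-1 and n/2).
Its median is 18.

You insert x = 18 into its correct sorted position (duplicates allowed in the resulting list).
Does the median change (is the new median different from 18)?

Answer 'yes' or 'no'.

Old median = 18
Insert x = 18
New median = 18
Changed? no

Answer: no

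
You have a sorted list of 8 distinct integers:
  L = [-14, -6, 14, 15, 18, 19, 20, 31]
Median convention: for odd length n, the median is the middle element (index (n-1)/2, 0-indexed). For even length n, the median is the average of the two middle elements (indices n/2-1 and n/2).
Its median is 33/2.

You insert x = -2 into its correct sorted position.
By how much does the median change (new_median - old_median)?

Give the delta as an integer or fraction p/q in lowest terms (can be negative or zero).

Old median = 33/2
After inserting x = -2: new sorted = [-14, -6, -2, 14, 15, 18, 19, 20, 31]
New median = 15
Delta = 15 - 33/2 = -3/2

Answer: -3/2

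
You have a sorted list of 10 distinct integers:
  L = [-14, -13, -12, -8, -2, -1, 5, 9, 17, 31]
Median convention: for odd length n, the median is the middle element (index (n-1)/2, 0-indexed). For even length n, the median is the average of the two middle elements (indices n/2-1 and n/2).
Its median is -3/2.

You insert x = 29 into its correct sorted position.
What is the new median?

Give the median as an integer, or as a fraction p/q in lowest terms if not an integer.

Old list (sorted, length 10): [-14, -13, -12, -8, -2, -1, 5, 9, 17, 31]
Old median = -3/2
Insert x = 29
Old length even (10). Middle pair: indices 4,5 = -2,-1.
New length odd (11). New median = single middle element.
x = 29: 9 elements are < x, 1 elements are > x.
New sorted list: [-14, -13, -12, -8, -2, -1, 5, 9, 17, 29, 31]
New median = -1

Answer: -1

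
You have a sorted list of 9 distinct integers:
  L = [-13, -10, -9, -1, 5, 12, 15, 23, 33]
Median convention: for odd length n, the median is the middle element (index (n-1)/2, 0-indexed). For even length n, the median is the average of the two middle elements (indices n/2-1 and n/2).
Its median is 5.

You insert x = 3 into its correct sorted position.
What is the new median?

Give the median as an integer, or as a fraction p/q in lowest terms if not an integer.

Answer: 4

Derivation:
Old list (sorted, length 9): [-13, -10, -9, -1, 5, 12, 15, 23, 33]
Old median = 5
Insert x = 3
Old length odd (9). Middle was index 4 = 5.
New length even (10). New median = avg of two middle elements.
x = 3: 4 elements are < x, 5 elements are > x.
New sorted list: [-13, -10, -9, -1, 3, 5, 12, 15, 23, 33]
New median = 4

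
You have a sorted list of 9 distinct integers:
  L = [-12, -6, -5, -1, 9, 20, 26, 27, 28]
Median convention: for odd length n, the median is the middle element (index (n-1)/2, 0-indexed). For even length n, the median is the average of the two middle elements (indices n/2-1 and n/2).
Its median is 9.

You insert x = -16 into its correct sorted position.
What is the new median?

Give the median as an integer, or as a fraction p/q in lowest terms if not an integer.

Answer: 4

Derivation:
Old list (sorted, length 9): [-12, -6, -5, -1, 9, 20, 26, 27, 28]
Old median = 9
Insert x = -16
Old length odd (9). Middle was index 4 = 9.
New length even (10). New median = avg of two middle elements.
x = -16: 0 elements are < x, 9 elements are > x.
New sorted list: [-16, -12, -6, -5, -1, 9, 20, 26, 27, 28]
New median = 4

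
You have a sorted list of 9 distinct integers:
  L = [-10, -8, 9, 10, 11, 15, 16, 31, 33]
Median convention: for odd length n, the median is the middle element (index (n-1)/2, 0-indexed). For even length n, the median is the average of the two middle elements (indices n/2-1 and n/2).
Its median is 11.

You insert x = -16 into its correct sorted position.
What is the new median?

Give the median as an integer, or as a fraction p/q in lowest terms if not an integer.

Answer: 21/2

Derivation:
Old list (sorted, length 9): [-10, -8, 9, 10, 11, 15, 16, 31, 33]
Old median = 11
Insert x = -16
Old length odd (9). Middle was index 4 = 11.
New length even (10). New median = avg of two middle elements.
x = -16: 0 elements are < x, 9 elements are > x.
New sorted list: [-16, -10, -8, 9, 10, 11, 15, 16, 31, 33]
New median = 21/2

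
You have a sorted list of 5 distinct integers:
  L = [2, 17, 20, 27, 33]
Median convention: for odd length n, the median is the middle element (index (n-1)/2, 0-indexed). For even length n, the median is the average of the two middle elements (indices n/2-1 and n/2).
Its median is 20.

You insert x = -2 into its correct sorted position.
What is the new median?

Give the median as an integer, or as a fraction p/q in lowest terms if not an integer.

Old list (sorted, length 5): [2, 17, 20, 27, 33]
Old median = 20
Insert x = -2
Old length odd (5). Middle was index 2 = 20.
New length even (6). New median = avg of two middle elements.
x = -2: 0 elements are < x, 5 elements are > x.
New sorted list: [-2, 2, 17, 20, 27, 33]
New median = 37/2

Answer: 37/2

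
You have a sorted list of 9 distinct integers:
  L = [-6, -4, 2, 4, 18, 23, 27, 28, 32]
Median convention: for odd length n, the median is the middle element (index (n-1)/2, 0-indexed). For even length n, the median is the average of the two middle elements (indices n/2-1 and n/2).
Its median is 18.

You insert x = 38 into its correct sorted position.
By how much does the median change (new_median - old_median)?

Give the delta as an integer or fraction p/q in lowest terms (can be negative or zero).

Answer: 5/2

Derivation:
Old median = 18
After inserting x = 38: new sorted = [-6, -4, 2, 4, 18, 23, 27, 28, 32, 38]
New median = 41/2
Delta = 41/2 - 18 = 5/2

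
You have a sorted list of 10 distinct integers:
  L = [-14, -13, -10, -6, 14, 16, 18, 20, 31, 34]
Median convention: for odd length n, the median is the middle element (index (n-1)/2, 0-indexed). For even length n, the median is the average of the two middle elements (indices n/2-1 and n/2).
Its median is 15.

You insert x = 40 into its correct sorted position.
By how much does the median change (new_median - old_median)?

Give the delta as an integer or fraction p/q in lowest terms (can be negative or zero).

Answer: 1

Derivation:
Old median = 15
After inserting x = 40: new sorted = [-14, -13, -10, -6, 14, 16, 18, 20, 31, 34, 40]
New median = 16
Delta = 16 - 15 = 1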